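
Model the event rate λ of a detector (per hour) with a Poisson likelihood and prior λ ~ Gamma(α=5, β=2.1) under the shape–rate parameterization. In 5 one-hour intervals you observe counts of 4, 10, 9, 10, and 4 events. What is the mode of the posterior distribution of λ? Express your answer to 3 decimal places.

λ̂_MAP = 5.775

Σxᵢ = 4+10+9+10+4 = 37, with n = 5.
Posterior ∝ λ^4e^(−2.1λ) · λ^37e^(−5λ) = λ^41e^(−7.1λ), i.e. Gamma(shape=42, rate=7.1).
The mode of a Gamma(a, b) with a ≥ 1 (shape–rate) is (a−1)/b = 41/7.1 ≈ 5.775.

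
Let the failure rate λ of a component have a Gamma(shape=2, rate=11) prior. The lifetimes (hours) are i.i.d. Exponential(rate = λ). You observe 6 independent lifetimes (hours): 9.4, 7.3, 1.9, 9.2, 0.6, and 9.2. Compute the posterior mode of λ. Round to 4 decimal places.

The Exponential(rate=λ) likelihood is ∝ λ^n e^(−λΣtᵢ). Here n = 6 and Σtᵢ = 9.4 + 7.3 + 1.9 + 9.2 + 0.6 + 9.2 = 37.6.
Posterior ∝ λe^(−11λ) · λ^6e^(−37.6λ) = λ^7e^(−48.6λ), i.e. Gamma(8, 48.6).
Mode = (a−1)/b = 7/48.6 ≈ 0.1440.

λ̂_MAP = 0.1440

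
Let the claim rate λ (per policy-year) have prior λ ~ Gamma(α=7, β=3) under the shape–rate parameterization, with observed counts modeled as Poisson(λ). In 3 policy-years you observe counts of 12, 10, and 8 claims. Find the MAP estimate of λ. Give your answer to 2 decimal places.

λ̂_MAP = 6.00

Σxᵢ = 12+10+8 = 30, with n = 3.
Posterior ∝ λ^6e^(−3λ) · λ^30e^(−3λ) = λ^36e^(−6λ), i.e. Gamma(shape=37, rate=6).
The mode of a Gamma(a, b) with a ≥ 1 (shape–rate) is (a−1)/b = 36/6 ≈ 6.00.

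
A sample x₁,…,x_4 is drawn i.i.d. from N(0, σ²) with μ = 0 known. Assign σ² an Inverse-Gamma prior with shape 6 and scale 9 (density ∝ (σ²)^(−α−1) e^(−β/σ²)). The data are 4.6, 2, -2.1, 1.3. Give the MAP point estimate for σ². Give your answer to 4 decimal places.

σ̂²_MAP = 2.7367

Sum of squared deviations about the known mean: SS = (4.6−0)² + (2−0)² + (-2.1−0)² + (1.3−0)² = 31.26.
The Normal likelihood contributes (σ²)^(−n/2) exp(−SS/(2σ²)), so the posterior is Inverse-Gamma(α + n/2, β + SS/2) = Inverse-Gamma(8, 24.63).
The mode of Inverse-Gamma(a, b) is b/(a+1) = 24.63/9 ≈ 2.7367.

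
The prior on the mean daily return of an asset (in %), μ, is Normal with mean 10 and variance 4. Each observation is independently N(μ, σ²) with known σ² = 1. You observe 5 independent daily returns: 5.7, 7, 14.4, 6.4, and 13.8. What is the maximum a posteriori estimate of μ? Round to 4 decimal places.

n = 5; x̄ = (5.7 + 7 + 14.4 + 6.4 + 13.8)/5 = 47.3/5 = 9.46.
For a Normal prior and Normal likelihood with known variance, the posterior is Normal; its mode equals its mean, the precision-weighted average.
Prior precision 1/σ₀² = 1/4 = 0.25; data precision n/σ² = 5/1 = 5.
μ̂ = (0.25·10 + 5·9.46) / (0.25 + 5) = 49.8/5.25 = 332/35 ≈ 9.4857.

μ̂_MAP = 9.4857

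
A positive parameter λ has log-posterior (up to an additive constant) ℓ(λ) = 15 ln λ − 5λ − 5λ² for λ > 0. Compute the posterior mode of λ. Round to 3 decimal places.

λ̂_MAP = 1.000

ℓ'(λ) = 15/λ − 5 − 10λ. Setting this to zero and multiplying by λ: 10λ² + 5λ − 15 = 0.
λ = (−5 + √(5² + 4·10·15)) / (2·10) = (−5 + √625) / 20 = (−5 + 25)/20 = 1.
ℓ''(λ) = −15/λ² − 10 < 0, confirming a maximum.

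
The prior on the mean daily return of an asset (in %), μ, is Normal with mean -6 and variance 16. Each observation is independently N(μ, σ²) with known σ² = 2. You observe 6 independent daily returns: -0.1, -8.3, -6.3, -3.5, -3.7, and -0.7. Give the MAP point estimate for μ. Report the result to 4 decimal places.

n = 6; x̄ = ((-0.1) + (-8.3) + (-6.3) + (-3.5) + (-3.7) + (-0.7))/6 = -22.6/6 = -113/30 ≈ -3.7667.
For a Normal prior and Normal likelihood with known variance, the posterior is Normal; its mode equals its mean, the precision-weighted average.
Prior precision 1/σ₀² = 1/16 = 0.0625; data precision n/σ² = 6/2 = 3.
μ̂ = (0.0625·(-6) + 3·(-113/30)) / (0.0625 + 3) = (-11.675)/3.0625 = -934/245 ≈ -3.8122.

μ̂_MAP = -3.8122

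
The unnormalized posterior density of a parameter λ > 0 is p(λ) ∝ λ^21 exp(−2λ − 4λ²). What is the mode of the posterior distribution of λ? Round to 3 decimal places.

ℓ'(λ) = 21/λ − 2 − 8λ. Setting this to zero and multiplying by λ: 8λ² + 2λ − 21 = 0.
λ = (−2 + √(2² + 4·8·21)) / (2·8) = (−2 + √676) / 16 = (−2 + 26)/16 = 3/2.
ℓ''(λ) = −21/λ² − 8 < 0, confirming a maximum.

λ̂_MAP = 1.500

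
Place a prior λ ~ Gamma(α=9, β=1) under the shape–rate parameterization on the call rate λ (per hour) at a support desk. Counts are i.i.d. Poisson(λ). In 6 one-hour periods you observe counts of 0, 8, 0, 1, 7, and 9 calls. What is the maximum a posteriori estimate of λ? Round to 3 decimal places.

λ̂_MAP = 4.714

Σxᵢ = 0+8+0+1+7+9 = 25, with n = 6.
Posterior ∝ λ^8e^(−1λ) · λ^25e^(−6λ) = λ^33e^(−7λ), i.e. Gamma(shape=34, rate=7).
The mode of a Gamma(a, b) with a ≥ 1 (shape–rate) is (a−1)/b = 33/7 ≈ 4.714.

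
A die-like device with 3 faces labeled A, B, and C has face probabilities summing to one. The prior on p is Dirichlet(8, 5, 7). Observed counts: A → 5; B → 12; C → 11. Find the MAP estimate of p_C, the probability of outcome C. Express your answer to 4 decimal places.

The posterior is Dirichlet(αᵢ + nᵢ) = Dirichlet(13, 17, 18).
For a Dirichlet(a₁,…,a_K) with all aᵢ > 1, the mode has j-th component (aⱼ − 1)/(Σaᵢ − K).
Here Σaᵢ = 48 and K = 3, so p_C = (18 − 1)/(48 − 3) = 17/45 ≈ 0.3778.

MAP estimate of p_C = 0.3778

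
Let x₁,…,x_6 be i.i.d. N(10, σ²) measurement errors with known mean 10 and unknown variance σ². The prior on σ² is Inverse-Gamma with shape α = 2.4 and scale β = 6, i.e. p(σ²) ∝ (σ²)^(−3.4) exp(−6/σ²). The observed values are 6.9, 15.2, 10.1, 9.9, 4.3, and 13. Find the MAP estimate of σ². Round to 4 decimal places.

σ̂²_MAP = 7.0438

Sum of squared deviations about the known mean: SS = (6.9−10)² + (15.2−10)² + (10.1−10)² + (9.9−10)² + (4.3−10)² + (13−10)² = 78.16.
The Normal likelihood contributes (σ²)^(−n/2) exp(−SS/(2σ²)), so the posterior is Inverse-Gamma(α + n/2, β + SS/2) = Inverse-Gamma(5.4, 45.08).
The mode of Inverse-Gamma(a, b) is b/(a+1) = 45.08/6.4 ≈ 7.0438.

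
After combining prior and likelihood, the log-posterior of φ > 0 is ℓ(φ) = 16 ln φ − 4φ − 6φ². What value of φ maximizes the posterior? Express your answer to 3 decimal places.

ℓ'(φ) = 16/φ − 4 − 12φ. Setting this to zero and multiplying by φ: 12φ² + 4φ − 16 = 0.
φ = (−4 + √(4² + 4·12·16)) / (2·12) = (−4 + √784) / 24 = (−4 + 28)/24 = 1.
ℓ''(φ) = −16/φ² − 12 < 0, confirming a maximum.

φ̂_MAP = 1.000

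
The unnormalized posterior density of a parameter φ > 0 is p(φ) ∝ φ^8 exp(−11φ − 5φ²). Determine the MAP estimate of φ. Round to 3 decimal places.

φ̂_MAP = 0.500

ℓ'(φ) = 8/φ − 11 − 10φ. Setting this to zero and multiplying by φ: 10φ² + 11φ − 8 = 0.
φ = (−11 + √(11² + 4·10·8)) / (2·10) = (−11 + √441) / 20 = (−11 + 21)/20 = 1/2.
ℓ''(φ) = −8/φ² − 10 < 0, confirming a maximum.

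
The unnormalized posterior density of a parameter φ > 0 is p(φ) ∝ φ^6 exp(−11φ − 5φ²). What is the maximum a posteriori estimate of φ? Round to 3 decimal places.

ℓ'(φ) = 6/φ − 11 − 10φ. Setting this to zero and multiplying by φ: 10φ² + 11φ − 6 = 0.
φ = (−11 + √(11² + 4·10·6)) / (2·10) = (−11 + √361) / 20 = (−11 + 19)/20 = 2/5.
ℓ''(φ) = −6/φ² − 10 < 0, confirming a maximum.

φ̂_MAP = 0.400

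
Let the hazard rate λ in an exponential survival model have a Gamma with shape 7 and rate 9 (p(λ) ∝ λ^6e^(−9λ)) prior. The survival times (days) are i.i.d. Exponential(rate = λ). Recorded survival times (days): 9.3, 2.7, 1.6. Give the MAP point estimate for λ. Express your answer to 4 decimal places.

The Exponential(rate=λ) likelihood is ∝ λ^n e^(−λΣtᵢ). Here n = 3 and Σtᵢ = 9.3 + 2.7 + 1.6 = 13.6.
Posterior ∝ λ^6e^(−9λ) · λ^3e^(−13.6λ) = λ^9e^(−22.6λ), i.e. Gamma(10, 22.6).
Mode = (a−1)/b = 9/22.6 ≈ 0.3982.

λ̂_MAP = 0.3982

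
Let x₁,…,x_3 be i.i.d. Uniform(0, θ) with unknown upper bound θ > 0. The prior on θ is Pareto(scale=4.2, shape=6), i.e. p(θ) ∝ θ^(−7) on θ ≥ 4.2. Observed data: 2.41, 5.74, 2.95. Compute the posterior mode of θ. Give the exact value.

The Uniform(0, θ) likelihood is θ^(−n) for θ ≥ max(xᵢ), zero otherwise. Here max(xᵢ) = 5.74.
Posterior ∝ θ^(−7) · θ^(−3) = θ^(−10) on θ ≥ max(4.2, 5.74) = 5.74.
This density is strictly decreasing in θ, so the posterior mode lies at the lower boundary of the support.

θ̂_MAP = 5.74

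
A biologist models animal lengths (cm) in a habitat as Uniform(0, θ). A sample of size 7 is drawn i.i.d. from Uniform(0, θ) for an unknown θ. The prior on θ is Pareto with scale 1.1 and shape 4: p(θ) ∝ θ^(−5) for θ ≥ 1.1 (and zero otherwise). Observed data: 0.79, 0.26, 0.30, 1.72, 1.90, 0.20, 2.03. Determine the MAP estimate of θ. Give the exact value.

The Uniform(0, θ) likelihood is θ^(−n) for θ ≥ max(xᵢ), zero otherwise. Here max(xᵢ) = 2.03.
Posterior ∝ θ^(−5) · θ^(−7) = θ^(−12) on θ ≥ max(1.1, 2.03) = 2.03.
This density is strictly decreasing in θ, so the posterior mode lies at the lower boundary of the support.

θ̂_MAP = 2.03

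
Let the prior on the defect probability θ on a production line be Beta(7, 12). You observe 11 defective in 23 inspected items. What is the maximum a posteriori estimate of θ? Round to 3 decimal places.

Prior: Beta(7, 12).
Data: 11 successes in 23 trials. The binomial likelihood contributes θ^11(1−θ)^12, so the posterior is Beta(7+11, 12+12) = Beta(18, 24).
For Beta(a, b) with a, b > 1 the mode is (a−1)/(a+b−2) = 17/40 ≈ 0.425.

θ̂_MAP = 0.425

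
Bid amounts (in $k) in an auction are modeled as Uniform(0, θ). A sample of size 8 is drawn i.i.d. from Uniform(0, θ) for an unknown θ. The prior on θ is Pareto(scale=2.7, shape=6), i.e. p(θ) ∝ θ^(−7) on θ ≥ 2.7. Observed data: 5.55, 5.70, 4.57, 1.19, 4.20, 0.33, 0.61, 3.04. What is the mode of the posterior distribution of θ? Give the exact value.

θ̂_MAP = 5.70

The Uniform(0, θ) likelihood is θ^(−n) for θ ≥ max(xᵢ), zero otherwise. Here max(xᵢ) = 5.70.
Posterior ∝ θ^(−7) · θ^(−8) = θ^(−15) on θ ≥ max(2.7, 5.70) = 5.70.
This density is strictly decreasing in θ, so the posterior mode lies at the lower boundary of the support.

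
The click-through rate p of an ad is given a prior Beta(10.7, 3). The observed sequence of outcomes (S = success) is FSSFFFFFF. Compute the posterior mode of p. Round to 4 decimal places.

Prior: Beta(10.7, 3).
Data: 2 successes in 9 trials (from the sequence). The binomial likelihood contributes p^2(1−p)^7, so the posterior is Beta(10.7+2, 3+7) = Beta(12.7, 10).
For Beta(a, b) with a, b > 1 the mode is (a−1)/(a+b−2) = 11.7/20.7 ≈ 0.5652.

p̂_MAP = 0.5652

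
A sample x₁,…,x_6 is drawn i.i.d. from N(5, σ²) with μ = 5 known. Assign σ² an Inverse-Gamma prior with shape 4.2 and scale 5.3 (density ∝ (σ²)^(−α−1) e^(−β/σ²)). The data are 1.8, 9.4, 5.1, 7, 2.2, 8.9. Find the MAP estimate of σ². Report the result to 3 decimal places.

Sum of squared deviations about the known mean: SS = (1.8−5)² + (9.4−5)² + (5.1−5)² + (7−5)² + (2.2−5)² + (8.9−5)² = 56.66.
The Normal likelihood contributes (σ²)^(−n/2) exp(−SS/(2σ²)), so the posterior is Inverse-Gamma(α + n/2, β + SS/2) = Inverse-Gamma(7.2, 33.63).
The mode of Inverse-Gamma(a, b) is b/(a+1) = 33.63/8.2 ≈ 4.101.

σ̂²_MAP = 4.101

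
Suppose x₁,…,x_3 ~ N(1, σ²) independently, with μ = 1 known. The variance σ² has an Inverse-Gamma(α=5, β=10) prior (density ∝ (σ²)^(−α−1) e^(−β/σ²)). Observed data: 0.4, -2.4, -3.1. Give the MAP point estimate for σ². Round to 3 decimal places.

σ̂²_MAP = 3.249

Sum of squared deviations about the known mean: SS = (0.4−1)² + (-2.4−1)² + (-3.1−1)² = 28.73.
The Normal likelihood contributes (σ²)^(−n/2) exp(−SS/(2σ²)), so the posterior is Inverse-Gamma(α + n/2, β + SS/2) = Inverse-Gamma(6.5, 24.365).
The mode of Inverse-Gamma(a, b) is b/(a+1) = 24.365/7.5 ≈ 3.249.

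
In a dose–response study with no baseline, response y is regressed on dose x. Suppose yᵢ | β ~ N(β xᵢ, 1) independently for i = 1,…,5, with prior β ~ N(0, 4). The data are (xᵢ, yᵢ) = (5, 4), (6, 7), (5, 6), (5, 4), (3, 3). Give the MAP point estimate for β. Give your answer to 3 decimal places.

β̂_MAP = 1.006

log p(β | y) = −Σ(yᵢ − βxᵢ)²/(2·1) − β²/(2·4) + const.
Setting the derivative to zero: Σxᵢ(yᵢ − βxᵢ)/1 − β/4 = 0, so β = Σxᵢyᵢ / (Σxᵢ² + σ²/τ²).
Σxᵢyᵢ = 5·4 + 6·7 + 5·6 + 5·4 + 3·3 = 121; Σxᵢ² = 120; σ²/τ² = 0.25.
β̂_MAP = 121 / (120 + 0.25) = 121/120.25 ≈ 1.006.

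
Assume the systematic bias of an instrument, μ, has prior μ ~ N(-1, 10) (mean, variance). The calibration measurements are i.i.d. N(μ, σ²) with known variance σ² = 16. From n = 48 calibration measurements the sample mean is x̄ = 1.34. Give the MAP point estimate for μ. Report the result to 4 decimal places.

μ̂_MAP = 1.2645

n = 48, x̄ = 1.34.
For a Normal prior and Normal likelihood with known variance, the posterior is Normal; its mode equals its mean, the precision-weighted average.
Prior precision 1/σ₀² = 1/10 = 0.1; data precision n/σ² = 48/16 = 3.
μ̂ = (0.1·(-1) + 3·1.34) / (0.1 + 3) = 3.92/3.1 = 196/155 ≈ 1.2645.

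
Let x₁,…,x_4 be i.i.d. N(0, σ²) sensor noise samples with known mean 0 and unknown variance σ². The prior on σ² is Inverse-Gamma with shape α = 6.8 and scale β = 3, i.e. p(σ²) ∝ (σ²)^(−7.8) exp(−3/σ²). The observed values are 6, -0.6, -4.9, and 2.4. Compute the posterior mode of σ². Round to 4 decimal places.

σ̂²_MAP = 3.6801

Sum of squared deviations about the known mean: SS = (6−0)² + (-0.6−0)² + (-4.9−0)² + (2.4−0)² = 66.13.
The Normal likelihood contributes (σ²)^(−n/2) exp(−SS/(2σ²)), so the posterior is Inverse-Gamma(α + n/2, β + SS/2) = Inverse-Gamma(8.8, 36.065).
The mode of Inverse-Gamma(a, b) is b/(a+1) = 36.065/9.8 ≈ 3.6801.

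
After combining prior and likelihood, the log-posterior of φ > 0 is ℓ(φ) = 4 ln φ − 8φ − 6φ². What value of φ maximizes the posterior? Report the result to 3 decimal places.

φ̂_MAP = 0.333

ℓ'(φ) = 4/φ − 8 − 12φ. Setting this to zero and multiplying by φ: 12φ² + 8φ − 4 = 0.
φ = (−8 + √(8² + 4·12·4)) / (2·12) = (−8 + √256) / 24 = (−8 + 16)/24 = 1/3.
ℓ''(φ) = −4/φ² − 12 < 0, confirming a maximum.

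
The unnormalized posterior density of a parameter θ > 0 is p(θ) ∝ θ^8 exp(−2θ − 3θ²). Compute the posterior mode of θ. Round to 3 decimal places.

θ̂_MAP = 1.000

ℓ'(θ) = 8/θ − 2 − 6θ. Setting this to zero and multiplying by θ: 6θ² + 2θ − 8 = 0.
θ = (−2 + √(2² + 4·6·8)) / (2·6) = (−2 + √196) / 12 = (−2 + 14)/12 = 1.
ℓ''(θ) = −8/θ² − 6 < 0, confirming a maximum.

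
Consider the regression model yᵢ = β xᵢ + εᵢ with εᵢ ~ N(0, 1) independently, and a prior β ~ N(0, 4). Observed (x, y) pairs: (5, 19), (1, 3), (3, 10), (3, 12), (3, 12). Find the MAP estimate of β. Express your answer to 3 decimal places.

log p(β | y) = −Σ(yᵢ − βxᵢ)²/(2·1) − β²/(2·4) + const.
Setting the derivative to zero: Σxᵢ(yᵢ − βxᵢ)/1 − β/4 = 0, so β = Σxᵢyᵢ / (Σxᵢ² + σ²/τ²).
Σxᵢyᵢ = 5·19 + 1·3 + 3·10 + 3·12 + 3·12 = 200; Σxᵢ² = 53; σ²/τ² = 0.25.
β̂_MAP = 200 / (53 + 0.25) = 200/53.25 ≈ 3.756.

β̂_MAP = 3.756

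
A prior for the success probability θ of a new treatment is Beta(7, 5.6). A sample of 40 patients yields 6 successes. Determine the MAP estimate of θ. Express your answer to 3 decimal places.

θ̂_MAP = 0.237

Prior: Beta(7, 5.6).
Data: 6 successes in 40 trials. The binomial likelihood contributes θ^6(1−θ)^34, so the posterior is Beta(7+6, 5.6+34) = Beta(13, 39.6).
For Beta(a, b) with a, b > 1 the mode is (a−1)/(a+b−2) = 12/50.6 ≈ 0.237.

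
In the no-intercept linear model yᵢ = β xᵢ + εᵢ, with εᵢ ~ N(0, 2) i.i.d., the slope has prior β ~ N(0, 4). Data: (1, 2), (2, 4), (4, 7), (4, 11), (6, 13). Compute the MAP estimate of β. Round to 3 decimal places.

β̂_MAP = 2.177

log p(β | y) = −Σ(yᵢ − βxᵢ)²/(2·2) − β²/(2·4) + const.
Setting the derivative to zero: Σxᵢ(yᵢ − βxᵢ)/2 − β/4 = 0, so β = Σxᵢyᵢ / (Σxᵢ² + σ²/τ²).
Σxᵢyᵢ = 1·2 + 2·4 + 4·7 + 4·11 + 6·13 = 160; Σxᵢ² = 73; σ²/τ² = 0.5.
β̂_MAP = 160 / (73 + 0.5) = 160/73.5 ≈ 2.177.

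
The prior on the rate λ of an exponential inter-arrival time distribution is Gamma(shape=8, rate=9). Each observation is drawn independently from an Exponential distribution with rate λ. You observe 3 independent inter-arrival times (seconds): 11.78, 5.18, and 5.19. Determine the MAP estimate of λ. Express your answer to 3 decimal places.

λ̂_MAP = 0.321

The Exponential(rate=λ) likelihood is ∝ λ^n e^(−λΣtᵢ). Here n = 3 and Σtᵢ = 11.78 + 5.18 + 5.19 = 22.15.
Posterior ∝ λ^7e^(−9λ) · λ^3e^(−22.15λ) = λ^10e^(−31.15λ), i.e. Gamma(11, 31.15).
Mode = (a−1)/b = 10/31.15 ≈ 0.321.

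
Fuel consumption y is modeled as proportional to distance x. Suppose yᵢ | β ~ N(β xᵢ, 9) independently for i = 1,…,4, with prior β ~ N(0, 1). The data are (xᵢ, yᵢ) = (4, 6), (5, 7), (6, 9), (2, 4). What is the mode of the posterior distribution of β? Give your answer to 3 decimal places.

log p(β | y) = −Σ(yᵢ − βxᵢ)²/(2·9) − β²/(2·1) + const.
Setting the derivative to zero: Σxᵢ(yᵢ − βxᵢ)/9 − β/1 = 0, so β = Σxᵢyᵢ / (Σxᵢ² + σ²/τ²).
Σxᵢyᵢ = 4·6 + 5·7 + 6·9 + 2·4 = 121; Σxᵢ² = 81; σ²/τ² = 9.
β̂_MAP = 121 / (81 + 9) = 121/90 ≈ 1.344.

β̂_MAP = 1.344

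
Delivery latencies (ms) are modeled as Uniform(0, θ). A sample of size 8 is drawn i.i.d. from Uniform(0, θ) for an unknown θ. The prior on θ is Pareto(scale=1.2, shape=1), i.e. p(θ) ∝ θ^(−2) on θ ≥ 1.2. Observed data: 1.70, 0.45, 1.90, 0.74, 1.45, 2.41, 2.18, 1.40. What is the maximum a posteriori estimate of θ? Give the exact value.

θ̂_MAP = 2.41

The Uniform(0, θ) likelihood is θ^(−n) for θ ≥ max(xᵢ), zero otherwise. Here max(xᵢ) = 2.41.
Posterior ∝ θ^(−2) · θ^(−8) = θ^(−10) on θ ≥ max(1.2, 2.41) = 2.41.
This density is strictly decreasing in θ, so the posterior mode lies at the lower boundary of the support.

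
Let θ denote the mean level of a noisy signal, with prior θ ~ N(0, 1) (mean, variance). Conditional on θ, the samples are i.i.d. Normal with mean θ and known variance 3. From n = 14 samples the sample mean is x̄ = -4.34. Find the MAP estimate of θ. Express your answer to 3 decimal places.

θ̂_MAP = -3.574

n = 14, x̄ = -4.34.
For a Normal prior and Normal likelihood with known variance, the posterior is Normal; its mode equals its mean, the precision-weighted average.
Prior precision 1/σ₀² = 1/1 = 1; data precision n/σ² = 14/3.
θ̂ = (1·0 + (14/3)·(-4.34)) / (1 + 14/3) = (-1519/75)/(17/3) = -1519/425 ≈ -3.574.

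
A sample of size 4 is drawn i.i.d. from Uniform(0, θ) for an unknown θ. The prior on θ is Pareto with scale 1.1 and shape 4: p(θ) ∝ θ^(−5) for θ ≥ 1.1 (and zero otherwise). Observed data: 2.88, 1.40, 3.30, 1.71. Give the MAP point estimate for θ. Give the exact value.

The Uniform(0, θ) likelihood is θ^(−n) for θ ≥ max(xᵢ), zero otherwise. Here max(xᵢ) = 3.30.
Posterior ∝ θ^(−5) · θ^(−4) = θ^(−9) on θ ≥ max(1.1, 3.30) = 3.30.
This density is strictly decreasing in θ, so the posterior mode lies at the lower boundary of the support.

θ̂_MAP = 3.30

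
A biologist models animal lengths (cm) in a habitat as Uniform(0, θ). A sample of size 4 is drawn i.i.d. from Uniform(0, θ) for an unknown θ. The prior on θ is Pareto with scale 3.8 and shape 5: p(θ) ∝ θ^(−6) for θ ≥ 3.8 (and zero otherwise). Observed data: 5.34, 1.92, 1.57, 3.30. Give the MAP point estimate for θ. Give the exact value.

θ̂_MAP = 5.34

The Uniform(0, θ) likelihood is θ^(−n) for θ ≥ max(xᵢ), zero otherwise. Here max(xᵢ) = 5.34.
Posterior ∝ θ^(−6) · θ^(−4) = θ^(−10) on θ ≥ max(3.8, 5.34) = 5.34.
This density is strictly decreasing in θ, so the posterior mode lies at the lower boundary of the support.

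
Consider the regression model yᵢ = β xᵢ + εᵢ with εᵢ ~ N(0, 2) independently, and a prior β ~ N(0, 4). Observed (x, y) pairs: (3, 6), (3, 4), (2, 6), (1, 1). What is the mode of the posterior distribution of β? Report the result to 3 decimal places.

log p(β | y) = −Σ(yᵢ − βxᵢ)²/(2·2) − β²/(2·4) + const.
Setting the derivative to zero: Σxᵢ(yᵢ − βxᵢ)/2 − β/4 = 0, so β = Σxᵢyᵢ / (Σxᵢ² + σ²/τ²).
Σxᵢyᵢ = 3·6 + 3·4 + 2·6 + 1·1 = 43; Σxᵢ² = 23; σ²/τ² = 0.5.
β̂_MAP = 43 / (23 + 0.5) = 43/23.5 ≈ 1.830.

β̂_MAP = 1.830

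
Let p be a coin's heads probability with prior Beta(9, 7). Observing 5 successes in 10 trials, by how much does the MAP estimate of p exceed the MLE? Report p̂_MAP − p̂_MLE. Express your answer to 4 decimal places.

Posterior is Beta(14, 12); MAP = (14−1)/(26−2) = 13/24 ≈ 0.54167.
MLE ignores the prior: p̂_MLE = k/n = 5/10 ≈ 0.50000.
Difference = 13/24 − 5/10 = 1/24 ≈ 0.0417.

MAP − MLE = 0.0417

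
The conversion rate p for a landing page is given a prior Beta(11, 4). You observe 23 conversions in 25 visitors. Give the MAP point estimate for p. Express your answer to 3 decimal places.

p̂_MAP = 0.868

Prior: Beta(11, 4).
Data: 23 successes in 25 trials. The binomial likelihood contributes p^23(1−p)^2, so the posterior is Beta(11+23, 4+2) = Beta(34, 6).
For Beta(a, b) with a, b > 1 the mode is (a−1)/(a+b−2) = 33/38 ≈ 0.868.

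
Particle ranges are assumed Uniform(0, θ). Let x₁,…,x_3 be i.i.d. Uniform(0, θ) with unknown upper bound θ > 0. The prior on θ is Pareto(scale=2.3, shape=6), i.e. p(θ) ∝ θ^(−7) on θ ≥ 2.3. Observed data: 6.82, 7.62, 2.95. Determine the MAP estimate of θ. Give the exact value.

The Uniform(0, θ) likelihood is θ^(−n) for θ ≥ max(xᵢ), zero otherwise. Here max(xᵢ) = 7.62.
Posterior ∝ θ^(−7) · θ^(−3) = θ^(−10) on θ ≥ max(2.3, 7.62) = 7.62.
This density is strictly decreasing in θ, so the posterior mode lies at the lower boundary of the support.

θ̂_MAP = 7.62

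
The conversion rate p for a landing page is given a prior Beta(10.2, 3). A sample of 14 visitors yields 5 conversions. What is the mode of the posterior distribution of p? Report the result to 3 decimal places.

Prior: Beta(10.2, 3).
Data: 5 successes in 14 trials. The binomial likelihood contributes p^5(1−p)^9, so the posterior is Beta(10.2+5, 3+9) = Beta(15.2, 12).
For Beta(a, b) with a, b > 1 the mode is (a−1)/(a+b−2) = 14.2/25.2 ≈ 0.563.

p̂_MAP = 0.563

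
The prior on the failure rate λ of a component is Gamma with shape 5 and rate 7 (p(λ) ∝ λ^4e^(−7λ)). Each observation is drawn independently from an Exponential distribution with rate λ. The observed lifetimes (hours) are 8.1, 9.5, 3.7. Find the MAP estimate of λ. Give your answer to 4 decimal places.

λ̂_MAP = 0.2473

The Exponential(rate=λ) likelihood is ∝ λ^n e^(−λΣtᵢ). Here n = 3 and Σtᵢ = 8.1 + 9.5 + 3.7 = 21.3.
Posterior ∝ λ^4e^(−7λ) · λ^3e^(−21.3λ) = λ^7e^(−28.3λ), i.e. Gamma(8, 28.3).
Mode = (a−1)/b = 7/28.3 ≈ 0.2473.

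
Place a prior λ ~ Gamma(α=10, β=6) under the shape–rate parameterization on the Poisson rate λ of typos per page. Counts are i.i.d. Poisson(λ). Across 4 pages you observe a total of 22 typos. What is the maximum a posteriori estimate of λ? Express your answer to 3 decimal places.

λ̂_MAP = 3.100

Σxᵢ = 22, n = 4.
Posterior ∝ λ^9e^(−6λ) · λ^22e^(−4λ) = λ^31e^(−10λ), i.e. Gamma(shape=32, rate=10).
The mode of a Gamma(a, b) with a ≥ 1 (shape–rate) is (a−1)/b = 31/10 ≈ 3.100.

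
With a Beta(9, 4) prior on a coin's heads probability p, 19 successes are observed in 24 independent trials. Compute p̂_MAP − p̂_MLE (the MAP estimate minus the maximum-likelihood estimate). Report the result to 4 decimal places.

Posterior is Beta(28, 9); MAP = (28−1)/(37−2) = 27/35 ≈ 0.77143.
MLE ignores the prior: p̂_MLE = k/n = 19/24 ≈ 0.79167.
Difference = 27/35 − 19/24 = -17/840 ≈ -0.0202.

MAP − MLE = -0.0202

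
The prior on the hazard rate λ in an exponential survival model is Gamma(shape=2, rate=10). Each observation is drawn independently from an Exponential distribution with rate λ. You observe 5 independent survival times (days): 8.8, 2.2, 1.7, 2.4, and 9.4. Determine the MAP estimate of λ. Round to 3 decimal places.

The Exponential(rate=λ) likelihood is ∝ λ^n e^(−λΣtᵢ). Here n = 5 and Σtᵢ = 8.8 + 2.2 + 1.7 + 2.4 + 9.4 = 24.5.
Posterior ∝ λe^(−10λ) · λ^5e^(−24.5λ) = λ^6e^(−34.5λ), i.e. Gamma(7, 34.5).
Mode = (a−1)/b = 6/34.5 ≈ 0.174.

λ̂_MAP = 0.174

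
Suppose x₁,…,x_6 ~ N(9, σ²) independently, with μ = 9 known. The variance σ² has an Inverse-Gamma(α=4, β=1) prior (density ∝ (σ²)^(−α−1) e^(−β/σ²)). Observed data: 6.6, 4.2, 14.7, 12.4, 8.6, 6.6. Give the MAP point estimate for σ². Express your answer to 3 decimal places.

σ̂²_MAP = 5.048

Sum of squared deviations about the known mean: SS = (6.6−9)² + (4.2−9)² + (14.7−9)² + (12.4−9)² + (8.6−9)² + (6.6−9)² = 78.77.
The Normal likelihood contributes (σ²)^(−n/2) exp(−SS/(2σ²)), so the posterior is Inverse-Gamma(α + n/2, β + SS/2) = Inverse-Gamma(7, 40.385).
The mode of Inverse-Gamma(a, b) is b/(a+1) = 40.385/8 ≈ 5.048.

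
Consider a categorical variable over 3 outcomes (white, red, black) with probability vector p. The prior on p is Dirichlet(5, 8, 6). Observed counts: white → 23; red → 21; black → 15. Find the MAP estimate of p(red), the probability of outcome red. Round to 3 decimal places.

MAP estimate of p(red) = 0.373

The posterior is Dirichlet(αᵢ + nᵢ) = Dirichlet(28, 29, 21).
For a Dirichlet(a₁,…,a_K) with all aᵢ > 1, the mode has j-th component (aⱼ − 1)/(Σaᵢ − K).
Here Σaᵢ = 78 and K = 3, so p(red) = (29 − 1)/(78 − 3) = 28/75 ≈ 0.373.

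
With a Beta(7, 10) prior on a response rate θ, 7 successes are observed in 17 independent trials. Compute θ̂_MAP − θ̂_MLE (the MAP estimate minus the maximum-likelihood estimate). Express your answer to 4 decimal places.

Posterior is Beta(14, 20); MAP = (14−1)/(34−2) = 13/32 ≈ 0.40625.
MLE ignores the prior: θ̂_MLE = k/n = 7/17 ≈ 0.41176.
Difference = 13/32 − 7/17 = -3/544 ≈ -0.0055.

MAP − MLE = -0.0055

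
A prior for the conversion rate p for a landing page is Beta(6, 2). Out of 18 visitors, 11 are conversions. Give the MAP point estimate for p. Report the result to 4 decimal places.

p̂_MAP = 0.6667

Prior: Beta(6, 2).
Data: 11 successes in 18 trials. The binomial likelihood contributes p^11(1−p)^7, so the posterior is Beta(6+11, 2+7) = Beta(17, 9).
For Beta(a, b) with a, b > 1 the mode is (a−1)/(a+b−2) = 16/24 ≈ 0.6667.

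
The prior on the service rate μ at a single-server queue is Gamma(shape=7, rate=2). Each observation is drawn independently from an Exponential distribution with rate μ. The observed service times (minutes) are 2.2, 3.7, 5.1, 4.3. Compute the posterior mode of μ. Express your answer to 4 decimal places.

The Exponential(rate=μ) likelihood is ∝ μ^n e^(−μΣtᵢ). Here n = 4 and Σtᵢ = 2.2 + 3.7 + 5.1 + 4.3 = 15.3.
Posterior ∝ μ^6e^(−2μ) · μ^4e^(−15.3μ) = μ^10e^(−17.3μ), i.e. Gamma(11, 17.3).
Mode = (a−1)/b = 10/17.3 ≈ 0.5780.

μ̂_MAP = 0.5780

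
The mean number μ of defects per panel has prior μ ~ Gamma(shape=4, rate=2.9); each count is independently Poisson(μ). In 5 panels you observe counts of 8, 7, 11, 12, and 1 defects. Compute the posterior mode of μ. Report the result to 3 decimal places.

μ̂_MAP = 5.316

Σxᵢ = 8+7+11+12+1 = 39, with n = 5.
Posterior ∝ μ^3e^(−2.9μ) · μ^39e^(−5μ) = μ^42e^(−7.9μ), i.e. Gamma(shape=43, rate=7.9).
The mode of a Gamma(a, b) with a ≥ 1 (shape–rate) is (a−1)/b = 42/7.9 ≈ 5.316.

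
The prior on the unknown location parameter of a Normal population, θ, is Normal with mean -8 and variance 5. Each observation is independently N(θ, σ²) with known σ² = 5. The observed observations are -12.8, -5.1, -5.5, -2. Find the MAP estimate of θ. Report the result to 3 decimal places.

n = 4; x̄ = ((-12.8) + (-5.1) + (-5.5) + (-2))/4 = -25.4/4 = -6.35.
For a Normal prior and Normal likelihood with known variance, the posterior is Normal; its mode equals its mean, the precision-weighted average.
Prior precision 1/σ₀² = 1/5 = 0.2; data precision n/σ² = 4/5 = 0.8.
θ̂ = (0.2·(-8) + 0.8·(-6.35)) / (0.2 + 0.8) = (-6.68)/1 = -6.680.

θ̂_MAP = -6.680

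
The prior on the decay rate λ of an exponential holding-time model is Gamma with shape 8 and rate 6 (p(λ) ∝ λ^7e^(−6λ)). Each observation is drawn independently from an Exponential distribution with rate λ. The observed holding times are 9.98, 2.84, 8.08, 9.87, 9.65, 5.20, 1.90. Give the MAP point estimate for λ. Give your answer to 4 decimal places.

The Exponential(rate=λ) likelihood is ∝ λ^n e^(−λΣtᵢ). Here n = 7 and Σtᵢ = 9.98 + 2.84 + 8.08 + 9.87 + 9.65 + 5.20 + 1.90 = 47.52.
Posterior ∝ λ^7e^(−6λ) · λ^7e^(−47.52λ) = λ^14e^(−53.52λ), i.e. Gamma(15, 53.52).
Mode = (a−1)/b = 14/53.52 ≈ 0.2616.

λ̂_MAP = 0.2616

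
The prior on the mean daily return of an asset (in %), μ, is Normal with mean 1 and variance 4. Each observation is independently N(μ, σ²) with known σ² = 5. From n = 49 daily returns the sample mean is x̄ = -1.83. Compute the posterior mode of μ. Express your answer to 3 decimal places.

μ̂_MAP = -1.760

n = 49, x̄ = -1.83.
For a Normal prior and Normal likelihood with known variance, the posterior is Normal; its mode equals its mean, the precision-weighted average.
Prior precision 1/σ₀² = 1/4 = 0.25; data precision n/σ² = 49/5 = 9.8.
μ̂ = (0.25·1 + 9.8·(-1.83)) / (0.25 + 9.8) = (-17.684)/10.05 = -8842/5025 ≈ -1.760.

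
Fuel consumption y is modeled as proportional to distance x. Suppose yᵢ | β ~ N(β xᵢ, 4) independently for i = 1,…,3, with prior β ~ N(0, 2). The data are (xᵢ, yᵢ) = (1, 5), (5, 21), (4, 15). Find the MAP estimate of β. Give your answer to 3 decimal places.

β̂_MAP = 3.864

log p(β | y) = −Σ(yᵢ − βxᵢ)²/(2·4) − β²/(2·2) + const.
Setting the derivative to zero: Σxᵢ(yᵢ − βxᵢ)/4 − β/2 = 0, so β = Σxᵢyᵢ / (Σxᵢ² + σ²/τ²).
Σxᵢyᵢ = 1·5 + 5·21 + 4·15 = 170; Σxᵢ² = 42; σ²/τ² = 2.
β̂_MAP = 170 / (42 + 2) = 170/44 ≈ 3.864.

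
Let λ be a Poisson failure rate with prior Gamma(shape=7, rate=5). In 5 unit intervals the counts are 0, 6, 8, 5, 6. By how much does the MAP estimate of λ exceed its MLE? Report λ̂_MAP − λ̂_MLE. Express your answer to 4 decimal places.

MAP − MLE = -1.9000

Σxᵢ = 25. Posterior is Gamma(32, 10); MAP = (32−1)/10 = 31/10 ≈ 3.10000.
MLE = x̄ = 25/5 ≈ 5.00000.
Difference = 31/10 − 25/5 = -19/10 ≈ -1.9000.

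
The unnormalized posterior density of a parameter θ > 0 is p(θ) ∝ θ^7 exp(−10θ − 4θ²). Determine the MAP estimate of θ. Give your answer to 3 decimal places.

θ̂_MAP = 0.500

ℓ'(θ) = 7/θ − 10 − 8θ. Setting this to zero and multiplying by θ: 8θ² + 10θ − 7 = 0.
θ = (−10 + √(10² + 4·8·7)) / (2·8) = (−10 + √324) / 16 = (−10 + 18)/16 = 1/2.
ℓ''(θ) = −7/θ² − 8 < 0, confirming a maximum.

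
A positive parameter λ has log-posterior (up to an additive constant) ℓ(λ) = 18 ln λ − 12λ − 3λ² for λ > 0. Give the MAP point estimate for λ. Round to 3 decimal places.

ℓ'(λ) = 18/λ − 12 − 6λ. Setting this to zero and multiplying by λ: 6λ² + 12λ − 18 = 0.
λ = (−12 + √(12² + 4·6·18)) / (2·6) = (−12 + √576) / 12 = (−12 + 24)/12 = 1.
ℓ''(λ) = −18/λ² − 6 < 0, confirming a maximum.

λ̂_MAP = 1.000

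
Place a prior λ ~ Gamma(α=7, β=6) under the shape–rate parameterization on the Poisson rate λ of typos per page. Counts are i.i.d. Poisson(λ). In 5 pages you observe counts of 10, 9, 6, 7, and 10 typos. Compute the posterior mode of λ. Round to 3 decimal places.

Σxᵢ = 10+9+6+7+10 = 42, with n = 5.
Posterior ∝ λ^6e^(−6λ) · λ^42e^(−5λ) = λ^48e^(−11λ), i.e. Gamma(shape=49, rate=11).
The mode of a Gamma(a, b) with a ≥ 1 (shape–rate) is (a−1)/b = 48/11 ≈ 4.364.

λ̂_MAP = 4.364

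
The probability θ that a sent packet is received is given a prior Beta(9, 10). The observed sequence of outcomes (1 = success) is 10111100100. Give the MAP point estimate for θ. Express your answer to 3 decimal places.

Prior: Beta(9, 10).
Data: 6 successes in 11 trials (from the sequence). The binomial likelihood contributes θ^6(1−θ)^5, so the posterior is Beta(9+6, 10+5) = Beta(15, 15).
For Beta(a, b) with a, b > 1 the mode is (a−1)/(a+b−2) = 14/28 ≈ 0.500.

θ̂_MAP = 0.500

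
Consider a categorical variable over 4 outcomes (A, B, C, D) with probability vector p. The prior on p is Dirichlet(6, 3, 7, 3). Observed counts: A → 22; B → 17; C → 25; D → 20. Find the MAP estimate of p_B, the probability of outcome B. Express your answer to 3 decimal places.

MAP estimate of p_B = 0.192

The posterior is Dirichlet(αᵢ + nᵢ) = Dirichlet(28, 20, 32, 23).
For a Dirichlet(a₁,…,a_K) with all aᵢ > 1, the mode has j-th component (aⱼ − 1)/(Σaᵢ − K).
Here Σaᵢ = 103 and K = 4, so p_B = (20 − 1)/(103 − 4) = 19/99 ≈ 0.192.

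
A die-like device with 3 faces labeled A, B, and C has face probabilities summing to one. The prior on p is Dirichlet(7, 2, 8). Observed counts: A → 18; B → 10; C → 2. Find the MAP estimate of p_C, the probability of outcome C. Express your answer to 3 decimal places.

MAP estimate of p_C = 0.205

The posterior is Dirichlet(αᵢ + nᵢ) = Dirichlet(25, 12, 10).
For a Dirichlet(a₁,…,a_K) with all aᵢ > 1, the mode has j-th component (aⱼ − 1)/(Σaᵢ − K).
Here Σaᵢ = 47 and K = 3, so p_C = (10 − 1)/(47 − 3) = 9/44 ≈ 0.205.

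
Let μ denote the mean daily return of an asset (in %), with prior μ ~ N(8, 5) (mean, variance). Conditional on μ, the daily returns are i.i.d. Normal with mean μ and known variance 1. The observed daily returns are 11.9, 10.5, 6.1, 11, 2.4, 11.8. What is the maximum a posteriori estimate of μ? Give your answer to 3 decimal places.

n = 6; x̄ = (11.9 + 10.5 + 6.1 + 11 + 2.4 + 11.8)/6 = 53.7/6 = 8.95.
For a Normal prior and Normal likelihood with known variance, the posterior is Normal; its mode equals its mean, the precision-weighted average.
Prior precision 1/σ₀² = 1/5 = 0.2; data precision n/σ² = 6/1 = 6.
μ̂ = (0.2·8 + 6·8.95) / (0.2 + 6) = 55.3/6.2 = 553/62 ≈ 8.919.

μ̂_MAP = 8.919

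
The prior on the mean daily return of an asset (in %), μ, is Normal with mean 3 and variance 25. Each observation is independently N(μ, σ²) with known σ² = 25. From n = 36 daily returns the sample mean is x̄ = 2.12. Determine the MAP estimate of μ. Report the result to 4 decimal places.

μ̂_MAP = 2.1438

n = 36, x̄ = 2.12.
For a Normal prior and Normal likelihood with known variance, the posterior is Normal; its mode equals its mean, the precision-weighted average.
Prior precision 1/σ₀² = 1/25 = 0.04; data precision n/σ² = 36/25 = 1.44.
μ̂ = (0.04·3 + 1.44·2.12) / (0.04 + 1.44) = 3.1728/1.48 = 1983/925 ≈ 2.1438.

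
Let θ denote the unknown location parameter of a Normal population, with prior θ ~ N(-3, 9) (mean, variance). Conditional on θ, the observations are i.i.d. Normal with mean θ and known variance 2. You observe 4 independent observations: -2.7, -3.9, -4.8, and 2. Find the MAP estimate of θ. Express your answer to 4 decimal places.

n = 4; x̄ = ((-2.7) + (-3.9) + (-4.8) + 2)/4 = -9.4/4 = -2.35.
For a Normal prior and Normal likelihood with known variance, the posterior is Normal; its mode equals its mean, the precision-weighted average.
Prior precision 1/σ₀² = 1/9; data precision n/σ² = 4/2 = 2.
θ̂ = ((1/9)·(-3) + 2·(-2.35)) / (1/9 + 2) = (-151/30)/(19/9) = -453/190 ≈ -2.3842.

θ̂_MAP = -2.3842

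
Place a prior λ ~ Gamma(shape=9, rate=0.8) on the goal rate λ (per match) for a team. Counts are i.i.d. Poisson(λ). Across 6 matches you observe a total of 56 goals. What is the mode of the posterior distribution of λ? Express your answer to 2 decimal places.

λ̂_MAP = 9.41

Σxᵢ = 56, n = 6.
Posterior ∝ λ^8e^(−0.8λ) · λ^56e^(−6λ) = λ^64e^(−6.8λ), i.e. Gamma(shape=65, rate=6.8).
The mode of a Gamma(a, b) with a ≥ 1 (shape–rate) is (a−1)/b = 64/6.8 ≈ 9.41.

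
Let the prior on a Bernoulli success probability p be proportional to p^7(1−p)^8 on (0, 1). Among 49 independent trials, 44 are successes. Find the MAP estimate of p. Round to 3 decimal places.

The prior density ∝ p^7(1−p)^8 is the kernel of Beta(8, 9).
Data: 44 successes in 49 trials. The binomial likelihood contributes p^44(1−p)^5, so the posterior is Beta(8+44, 9+5) = Beta(52, 14).
For Beta(a, b) with a, b > 1 the mode is (a−1)/(a+b−2) = 51/64 ≈ 0.797.

p̂_MAP = 0.797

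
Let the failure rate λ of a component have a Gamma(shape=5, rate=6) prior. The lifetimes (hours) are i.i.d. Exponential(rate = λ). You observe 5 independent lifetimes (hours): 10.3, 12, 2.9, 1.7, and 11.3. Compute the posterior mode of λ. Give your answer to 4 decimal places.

λ̂_MAP = 0.2036

The Exponential(rate=λ) likelihood is ∝ λ^n e^(−λΣtᵢ). Here n = 5 and Σtᵢ = 10.3 + 12 + 2.9 + 1.7 + 11.3 = 38.2.
Posterior ∝ λ^4e^(−6λ) · λ^5e^(−38.2λ) = λ^9e^(−44.2λ), i.e. Gamma(10, 44.2).
Mode = (a−1)/b = 9/44.2 ≈ 0.2036.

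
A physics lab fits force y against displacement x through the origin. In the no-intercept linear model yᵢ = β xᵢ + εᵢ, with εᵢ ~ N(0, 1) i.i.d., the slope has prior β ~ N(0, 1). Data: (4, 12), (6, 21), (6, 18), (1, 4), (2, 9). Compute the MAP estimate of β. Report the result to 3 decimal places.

β̂_MAP = 3.234

log p(β | y) = −Σ(yᵢ − βxᵢ)²/(2·1) − β²/(2·1) + const.
Setting the derivative to zero: Σxᵢ(yᵢ − βxᵢ)/1 − β/1 = 0, so β = Σxᵢyᵢ / (Σxᵢ² + σ²/τ²).
Σxᵢyᵢ = 4·12 + 6·21 + 6·18 + 1·4 + 2·9 = 304; Σxᵢ² = 93; σ²/τ² = 1.
β̂_MAP = 304 / (93 + 1) = 304/94 ≈ 3.234.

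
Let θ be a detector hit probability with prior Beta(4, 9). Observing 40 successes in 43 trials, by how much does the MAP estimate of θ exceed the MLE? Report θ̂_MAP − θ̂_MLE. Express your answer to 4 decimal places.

Posterior is Beta(44, 12); MAP = (44−1)/(56−2) = 43/54 ≈ 0.79630.
MLE ignores the prior: θ̂_MLE = k/n = 40/43 ≈ 0.93023.
Difference = 43/54 − 40/43 = -311/2322 ≈ -0.1339.

MAP − MLE = -0.1339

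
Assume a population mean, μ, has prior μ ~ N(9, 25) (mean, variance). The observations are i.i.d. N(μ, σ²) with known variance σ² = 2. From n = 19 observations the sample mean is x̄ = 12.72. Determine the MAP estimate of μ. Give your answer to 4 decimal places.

n = 19, x̄ = 12.72.
For a Normal prior and Normal likelihood with known variance, the posterior is Normal; its mode equals its mean, the precision-weighted average.
Prior precision 1/σ₀² = 1/25 = 0.04; data precision n/σ² = 19/2 = 9.5.
μ̂ = (0.04·9 + 9.5·12.72) / (0.04 + 9.5) = 121.2/9.54 = 2020/159 ≈ 12.7044.

μ̂_MAP = 12.7044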